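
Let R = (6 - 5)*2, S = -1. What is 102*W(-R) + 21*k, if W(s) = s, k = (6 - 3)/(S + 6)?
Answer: -957/5 ≈ -191.40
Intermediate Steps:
k = 3/5 (k = (6 - 3)/(-1 + 6) = 3/5 ≈ 0.60000)
R = 2 (R = 1*2 = 2)
102*W(-R) + 21*k = 102*(-1*2) + 21*(3/5) = 102*(-2) + 63/5 = -204 + 63/5 = -957/5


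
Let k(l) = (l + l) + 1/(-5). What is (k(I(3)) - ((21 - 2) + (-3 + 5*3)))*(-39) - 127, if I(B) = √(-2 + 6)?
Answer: 4669/5 ≈ 933.80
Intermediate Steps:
I(B) = 2 (I(B) = √4 = 2)
k(l) = -⅕ + 2*l (k(l) = 2*l - ⅕ = -⅕ + 2*l)
(k(I(3)) - ((21 - 2) + (-3 + 5*3)))*(-39) - 127 = ((-⅕ + 2*2) - ((21 - 2) + (-3 + 5*3)))*(-39) - 127 = ((-⅕ + 4) - (19 + (-3 + 15)))*(-39) - 127 = (19/5 - (19 + 12))*(-39) - 127 = (19/5 - 1*31)*(-39) - 127 = (19/5 - 31)*(-39) - 127 = -136/5*(-39) - 127 = 5304/5 - 127 = 4669/5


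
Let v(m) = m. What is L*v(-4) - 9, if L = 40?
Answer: -169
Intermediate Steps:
L*v(-4) - 9 = 40*(-4) - 9 = -160 - 9 = -169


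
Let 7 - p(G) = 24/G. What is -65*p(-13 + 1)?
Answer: -585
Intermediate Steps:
p(G) = 7 - 24/G
-65*p(-13 + 1) = -65*(7 - 24/(-13 + 1)) = -65*(7 - 24/(-12)) = -65*(7 - 24*(-1/12)) = -65*(7 + 2) = -65*9 = -585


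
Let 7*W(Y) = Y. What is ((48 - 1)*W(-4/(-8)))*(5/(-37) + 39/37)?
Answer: 799/259 ≈ 3.0849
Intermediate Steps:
W(Y) = Y/7
((48 - 1)*W(-4/(-8)))*(5/(-37) + 39/37) = ((48 - 1)*((-4/(-8))/7))*(5/(-37) + 39/37) = (47*((-4*(-⅛))/7))*(5*(-1/37) + 39*(1/37)) = (47*((⅐)*(½)))*(-5/37 + 39/37) = (47*(1/14))*(34/37) = (47/14)*(34/37) = 799/259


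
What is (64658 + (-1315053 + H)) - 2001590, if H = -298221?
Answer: -3550206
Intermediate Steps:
(64658 + (-1315053 + H)) - 2001590 = (64658 + (-1315053 - 298221)) - 2001590 = (64658 - 1613274) - 2001590 = -1548616 - 2001590 = -3550206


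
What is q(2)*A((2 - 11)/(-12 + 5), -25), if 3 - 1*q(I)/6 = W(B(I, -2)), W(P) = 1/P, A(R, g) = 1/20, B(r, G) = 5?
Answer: 21/25 ≈ 0.84000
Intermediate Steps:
A(R, g) = 1/20
q(I) = 84/5 (q(I) = 18 - 6/5 = 84/5)
q(2)*A((2 - 11)/(-12 + 5), -25) = (84/5)*(1/20) = 21/25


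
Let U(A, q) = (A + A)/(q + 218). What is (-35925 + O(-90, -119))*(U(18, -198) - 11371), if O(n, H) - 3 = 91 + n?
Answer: 2041965166/5 ≈ 4.0839e+8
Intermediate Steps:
O(n, H) = 94 + n (O(n, H) = 3 + (91 + n) = 94 + n)
U(A, q) = 2*A/(218 + q) (U(A, q) = (2*A)/(218 + q) = 2*A/(218 + q))
(-35925 + O(-90, -119))*(U(18, -198) - 11371) = (-35925 + (94 - 90))*(2*18/(218 - 198) - 11371) = (-35925 + 4)*(2*18/20 - 11371) = -35921*(2*18*(1/20) - 11371) = -35921*(9/5 - 11371) = -35921*(-56846/5) = 2041965166/5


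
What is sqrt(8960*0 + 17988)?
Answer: 2*sqrt(4497) ≈ 134.12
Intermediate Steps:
sqrt(8960*0 + 17988) = sqrt(0 + 17988) = sqrt(17988) = 2*sqrt(4497)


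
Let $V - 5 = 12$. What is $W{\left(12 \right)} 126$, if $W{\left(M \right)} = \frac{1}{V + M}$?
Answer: $\frac{126}{29} \approx 4.3448$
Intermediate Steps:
$V = 17$ ($V = 5 + 12 = 17$)
$W{\left(M \right)} = \frac{1}{17 + M}$
$W{\left(12 \right)} 126 = \frac{1}{17 + 12} \cdot 126 = \frac{1}{29} \cdot 126 = \frac{126}{29}$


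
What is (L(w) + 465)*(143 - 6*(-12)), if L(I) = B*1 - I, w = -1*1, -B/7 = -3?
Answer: 104705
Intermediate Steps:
B = 21 (B = -7*(-3) = 21)
w = -1
L(I) = 21 - I (L(I) = 21*1 - I = 21 - I)
(L(w) + 465)*(143 - 6*(-12)) = ((21 - 1*(-1)) + 465)*(143 - 6*(-12)) = ((21 + 1) + 465)*(143 + 72) = (22 + 465)*215 = 487*215 = 104705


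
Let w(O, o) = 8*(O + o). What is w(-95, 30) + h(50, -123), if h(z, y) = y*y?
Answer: 14609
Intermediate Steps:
w(O, o) = 8*O + 8*o
h(z, y) = y²
w(-95, 30) + h(50, -123) = (8*(-95) + 8*30) + (-123)² = (-760 + 240) + 15129 = -520 + 15129 = 14609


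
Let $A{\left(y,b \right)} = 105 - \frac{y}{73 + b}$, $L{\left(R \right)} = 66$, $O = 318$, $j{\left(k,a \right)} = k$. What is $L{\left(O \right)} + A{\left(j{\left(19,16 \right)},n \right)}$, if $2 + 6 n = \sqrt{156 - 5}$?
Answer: $\frac{10810297}{63315} + \frac{38 \sqrt{151}}{63315} \approx 170.75$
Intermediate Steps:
$n = - \frac{1}{3} + \frac{\sqrt{151}}{6}$ ($n = - \frac{1}{3} + \frac{\sqrt{156 - 5}}{6} = - \frac{1}{3} + \frac{\sqrt{151}}{6} \approx 1.7147$)
$A{\left(y,b \right)} = 105 - \frac{y}{73 + b}$
$L{\left(O \right)} + A{\left(j{\left(19,16 \right)},n \right)} = 66 + \frac{7665 - 19 + 105 \left(- \frac{1}{3} + \frac{\sqrt{151}}{6}\right)}{73 - \left(\frac{1}{3} - \frac{\sqrt{151}}{6}\right)} = 66 + \frac{7665 - 19 - \left(35 - \frac{35 \sqrt{151}}{2}\right)}{\frac{218}{3} + \frac{\sqrt{151}}{6}} = 66 + \frac{7611 + \frac{35 \sqrt{151}}{2}}{\frac{218}{3} + \frac{\sqrt{151}}{6}}$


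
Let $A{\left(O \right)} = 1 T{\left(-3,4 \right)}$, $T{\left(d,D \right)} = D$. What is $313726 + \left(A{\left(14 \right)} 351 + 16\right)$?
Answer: $315146$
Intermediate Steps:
$A{\left(O \right)} = 4$ ($A{\left(O \right)} = 1 \cdot 4 = 4$)
$313726 + \left(A{\left(14 \right)} 351 + 16\right) = 313726 + \left(4 \cdot 351 + 16\right) = 313726 + \left(1404 + 16\right) = 313726 + 1420 = 315146$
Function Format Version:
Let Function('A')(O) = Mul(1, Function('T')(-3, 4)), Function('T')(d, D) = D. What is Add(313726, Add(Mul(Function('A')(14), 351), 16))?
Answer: 315146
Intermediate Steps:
Function('A')(O) = 4 (Function('A')(O) = Mul(1, 4) = 4)
Add(313726, Add(Mul(Function('A')(14), 351), 16)) = Add(313726, Add(Mul(4, 351), 16)) = Add(313726, Add(1404, 16)) = Add(313726, 1420) = 315146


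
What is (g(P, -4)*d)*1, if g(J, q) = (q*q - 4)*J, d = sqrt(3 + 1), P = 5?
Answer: 120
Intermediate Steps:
d = 2 (d = sqrt(4) = 2)
g(J, q) = J*(-4 + q**2) (g(J, q) = (q**2 - 4)*J = (-4 + q**2)*J = J*(-4 + q**2))
(g(P, -4)*d)*1 = ((5*(-4 + (-4)**2))*2)*1 = ((5*(-4 + 16))*2)*1 = ((5*12)*2)*1 = (60*2)*1 = 120*1 = 120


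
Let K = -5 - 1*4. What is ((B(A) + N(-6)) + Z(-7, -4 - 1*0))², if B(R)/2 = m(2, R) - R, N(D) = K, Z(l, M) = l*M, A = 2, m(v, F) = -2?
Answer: 121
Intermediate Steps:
K = -9 (K = -5 - 4 = -9)
Z(l, M) = M*l
N(D) = -9
B(R) = -4 - 2*R (B(R) = 2*(-2 - R) = -4 - 2*R)
((B(A) + N(-6)) + Z(-7, -4 - 1*0))² = (((-4 - 2*2) - 9) + (-4 - 1*0)*(-7))² = (((-4 - 4) - 9) + (-4 + 0)*(-7))² = ((-8 - 9) - 4*(-7))² = (-17 + 28)² = 11² = 121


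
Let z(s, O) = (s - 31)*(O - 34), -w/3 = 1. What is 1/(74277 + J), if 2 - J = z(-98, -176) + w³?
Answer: 1/47216 ≈ 2.1179e-5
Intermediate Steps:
w = -3 (w = -3*1 = -3)
z(s, O) = (-34 + O)*(-31 + s) (z(s, O) = (-31 + s)*(-34 + O) = (-34 + O)*(-31 + s))
J = -27061 (J = 2 - ((1054 - 34*(-98) - 31*(-176) - 176*(-98)) + (-3)³) = 2 - ((1054 + 3332 + 5456 + 17248) - 27) = 2 - (27090 - 27) = 2 - 1*27063 = 2 - 27063 = -27061)
1/(74277 + J) = 1/(74277 - 27061) = 1/47216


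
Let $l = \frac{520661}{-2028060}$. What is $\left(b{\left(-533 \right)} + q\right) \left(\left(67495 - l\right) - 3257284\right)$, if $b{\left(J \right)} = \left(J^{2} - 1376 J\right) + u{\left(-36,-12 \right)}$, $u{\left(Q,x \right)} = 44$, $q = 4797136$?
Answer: $- \frac{37615627890922731683}{2028060} \approx -1.8548 \cdot 10^{13}$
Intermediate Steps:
$b{\left(J \right)} = 44 + J^{2} - 1376 J$ ($b{\left(J \right)} = \left(J^{2} - 1376 J\right) + 44 = 44 + J^{2} - 1376 J$)
$l = - \frac{520661}{2028060}$ ($l = 520661 \left(- \frac{1}{2028060}\right) = - \frac{520661}{2028060} \approx -0.25673$)
$\left(b{\left(-533 \right)} + q\right) \left(\left(67495 - l\right) - 3257284\right) = \left(\left(44 + \left(-533\right)^{2} - -733408\right) + 4797136\right) \left(\left(67495 - - \frac{520661}{2028060}\right) - 3257284\right) = \left(\left(44 + 284089 + 733408\right) + 4797136\right) \left(\left(67495 + \frac{520661}{2028060}\right) - 3257284\right) = \left(1017541 + 4797136\right) \left(\frac{136884430361}{2028060} - 3257284\right) = 5814677 \left(- \frac{6469082958679}{2028060}\right) = - \frac{37615627890922731683}{2028060}$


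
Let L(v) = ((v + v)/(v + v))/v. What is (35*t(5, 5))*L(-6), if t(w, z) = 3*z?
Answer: -175/2 ≈ -87.500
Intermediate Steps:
L(v) = 1/v (L(v) = ((2*v)/((2*v)))/v = ((2*v)*(1/(2*v)))/v = 1/v)
(35*t(5, 5))*L(-6) = (35*(3*5))/(-6) = (35*15)*(-⅙) = 525*(-⅙) = -175/2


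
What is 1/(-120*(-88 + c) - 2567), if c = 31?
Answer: 1/4273 ≈ 0.00023403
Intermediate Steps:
1/(-120*(-88 + c) - 2567) = 1/(-120*(-88 + 31) - 2567) = 1/(-120*(-57) - 2567) = 1/(6840 - 2567) = 1/4273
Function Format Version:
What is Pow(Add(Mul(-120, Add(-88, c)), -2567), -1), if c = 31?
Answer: Rational(1, 4273) ≈ 0.00023403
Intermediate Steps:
Pow(Add(Mul(-120, Add(-88, c)), -2567), -1) = Pow(Add(Mul(-120, Add(-88, 31)), -2567), -1) = Pow(Add(Mul(-120, -57), -2567), -1) = Pow(Add(6840, -2567), -1) = Pow(4273, -1) = Rational(1, 4273)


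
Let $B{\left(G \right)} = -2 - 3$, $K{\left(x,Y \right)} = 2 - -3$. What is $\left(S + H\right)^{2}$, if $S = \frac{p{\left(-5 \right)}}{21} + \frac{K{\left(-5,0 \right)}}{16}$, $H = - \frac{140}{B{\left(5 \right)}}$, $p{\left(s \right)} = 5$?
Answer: $\frac{92025649}{112896} \approx 815.14$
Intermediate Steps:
$K{\left(x,Y \right)} = 5$ ($K{\left(x,Y \right)} = 2 + 3 = 5$)
$B{\left(G \right)} = -5$
$H = 28$ ($H = - \frac{140}{-5} = \left(-140\right) \left(- \frac{1}{5}\right) = 28$)
$S = \frac{185}{336}$ ($S = \frac{5}{21} + \frac{5}{16} = \frac{185}{336} \approx 0.5506$)
$\left(S + H\right)^{2} = \left(\frac{185}{336} + 28\right)^{2} = \left(\frac{9593}{336}\right)^{2} = \frac{92025649}{112896}$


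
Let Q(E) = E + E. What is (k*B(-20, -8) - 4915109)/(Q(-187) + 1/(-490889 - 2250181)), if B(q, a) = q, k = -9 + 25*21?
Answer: 13500945669030/1025160181 ≈ 13170.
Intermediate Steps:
k = 516 (k = -9 + 525 = 516)
Q(E) = 2*E
(k*B(-20, -8) - 4915109)/(Q(-187) + 1/(-490889 - 2250181)) = (516*(-20) - 4915109)/(2*(-187) + 1/(-490889 - 2250181)) = (-10320 - 4915109)/(-374 + 1/(-2741070)) = -4925429/(-374 - 1/2741070) = -4925429/(-1025160181/2741070) = -4925429*(-2741070/1025160181) = 13500945669030/1025160181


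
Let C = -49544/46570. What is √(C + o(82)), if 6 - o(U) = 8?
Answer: I*√1661198470/23285 ≈ 1.7504*I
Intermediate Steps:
o(U) = -2 (o(U) = 6 - 1*8 = 6 - 8 = -2)
C = -24772/23285 (C = -49544*1/46570 = -24772/23285 ≈ -1.0639)
√(C + o(82)) = √(-24772/23285 - 2) = √(-71342/23285) = I*√1661198470/23285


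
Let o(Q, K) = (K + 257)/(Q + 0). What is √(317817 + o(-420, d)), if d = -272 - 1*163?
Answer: √14015748390/210 ≈ 563.75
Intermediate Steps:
d = -435 (d = -272 - 163 = -435)
o(Q, K) = (257 + K)/Q
√(317817 + o(-420, d)) = √(317817 + (257 - 435)/(-420)) = √(317817 - 1/420*(-178)) = √(317817 + 89/210) = √(66741659/210) = √14015748390/210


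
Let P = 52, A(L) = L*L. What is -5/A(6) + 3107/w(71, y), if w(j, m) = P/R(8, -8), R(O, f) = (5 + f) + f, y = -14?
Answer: -11833/18 ≈ -657.39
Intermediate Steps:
A(L) = L²
R(O, f) = 5 + 2*f
w(j, m) = -52/11 (w(j, m) = 52/(5 + 2*(-8)) = 52/(5 - 16) = 52/(-11) = 52*(-1/11) = -52/11)
-5/A(6) + 3107/w(71, y) = -5/(6²) + 3107/(-52/11) = -5/36 + 3107*(-11/52) = -5*1/36 - 2629/4 = -5/36 - 2629/4 = -11833/18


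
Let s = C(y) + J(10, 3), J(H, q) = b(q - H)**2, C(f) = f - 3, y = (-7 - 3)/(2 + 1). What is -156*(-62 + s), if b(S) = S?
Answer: 3016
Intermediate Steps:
y = -10/3 ≈ -3.3333
C(f) = -3 + f
J(H, q) = (q - H)**2
s = 128/3 (s = (-3 - 10/3) + (10 - 1*3)**2 = -19/3 + (10 - 3)**2 = -19/3 + 7**2 = -19/3 + 49 = 128/3 ≈ 42.667)
-156*(-62 + s) = -156*(-62 + 128/3) = -156*(-58/3) = 3016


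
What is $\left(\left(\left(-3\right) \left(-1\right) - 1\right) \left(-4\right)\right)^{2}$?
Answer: $64$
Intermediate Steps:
$\left(\left(\left(-3\right) \left(-1\right) - 1\right) \left(-4\right)\right)^{2} = \left(\left(3 - 1\right) \left(-4\right)\right)^{2} = \left(2 \left(-4\right)\right)^{2} = \left(-8\right)^{2} = 64$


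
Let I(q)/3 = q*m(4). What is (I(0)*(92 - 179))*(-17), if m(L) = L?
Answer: 0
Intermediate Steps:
I(q) = 12*q (I(q) = 3*(q*4) = 3*(4*q) = 12*q)
(I(0)*(92 - 179))*(-17) = ((12*0)*(92 - 179))*(-17) = (0*(-87))*(-17) = 0*(-17) = 0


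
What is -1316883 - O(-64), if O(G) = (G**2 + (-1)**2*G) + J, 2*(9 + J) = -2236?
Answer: -1319788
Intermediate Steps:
J = -1127 (J = -9 + (1/2)*(-2236) = -9 - 1118 = -1127)
O(G) = -1127 + G + G**2 (O(G) = (G**2 + (-1)**2*G) - 1127 = (G**2 + 1*G) - 1127 = (G**2 + G) - 1127 = (G + G**2) - 1127 = -1127 + G + G**2)
-1316883 - O(-64) = -1316883 - (-1127 - 64 + (-64)**2) = -1316883 - (-1127 - 64 + 4096) = -1316883 - 1*2905 = -1316883 - 2905 = -1319788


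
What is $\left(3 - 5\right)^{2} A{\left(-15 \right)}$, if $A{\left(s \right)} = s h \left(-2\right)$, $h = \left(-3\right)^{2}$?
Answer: $1080$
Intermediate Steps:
$h = 9$
$A{\left(s \right)} = - 18 s$ ($A{\left(s \right)} = s 9 \left(-2\right) = 9 s \left(-2\right) = - 18 s$)
$\left(3 - 5\right)^{2} A{\left(-15 \right)} = \left(3 - 5\right)^{2} \left(\left(-18\right) \left(-15\right)\right) = \left(-2\right)^{2} \cdot 270 = 4 \cdot 270 = 1080$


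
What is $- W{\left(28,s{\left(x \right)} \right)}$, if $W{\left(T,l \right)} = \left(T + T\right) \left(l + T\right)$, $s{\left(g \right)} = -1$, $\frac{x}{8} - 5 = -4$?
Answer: $-1512$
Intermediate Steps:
$x = 8$ ($x = 40 + 8 \left(-4\right) = 40 - 32 = 8$)
$W{\left(T,l \right)} = 2 T \left(T + l\right)$
$- W{\left(28,s{\left(x \right)} \right)} = - 2 \cdot 28 \left(28 - 1\right) = - 2 \cdot 28 \cdot 27 = \left(-1\right) 1512 = -1512$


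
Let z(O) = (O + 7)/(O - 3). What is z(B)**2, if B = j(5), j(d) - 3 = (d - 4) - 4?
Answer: 49/9 ≈ 5.4444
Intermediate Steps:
j(d) = -5 + d (j(d) = 3 + ((d - 4) - 4) = 3 + ((-4 + d) - 4) = 3 + (-8 + d) = -5 + d)
B = 0 (B = -5 + 5 = 0)
z(O) = (7 + O)/(-3 + O)
z(B)**2 = ((7 + 0)/(-3 + 0))**2 = (7/(-3))**2 = (-1/3*7)**2 = (-7/3)**2 = 49/9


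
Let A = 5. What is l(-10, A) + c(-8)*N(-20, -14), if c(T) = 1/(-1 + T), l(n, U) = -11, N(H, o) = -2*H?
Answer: -139/9 ≈ -15.444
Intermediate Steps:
l(-10, A) + c(-8)*N(-20, -14) = -11 + (-2*(-20))/(-1 - 8) = -11 + 40/(-9) = -11 - ⅑*40 = -11 - 40/9 = -139/9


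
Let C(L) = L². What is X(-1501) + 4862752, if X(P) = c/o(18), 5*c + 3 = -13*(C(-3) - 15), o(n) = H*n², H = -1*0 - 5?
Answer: 525177215/108 ≈ 4.8628e+6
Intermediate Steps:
H = -5 (H = 0 - 5 = -5)
o(n) = -5*n²
c = 15 (c = -⅗ + (-13*((-3)² - 15))/5 = -⅗ + (-13*(9 - 15))/5 = -⅗ + (-13*(-6))/5 = -⅗ + (⅕)*78 = -⅗ + 78/5 = 15)
X(P) = -1/108 (X(P) = 15/((-5*18²)) = 15/((-5*324)) = 15/(-1620) = 15*(-1/1620) = -1/108)
X(-1501) + 4862752 = -1/108 + 4862752 = 525177215/108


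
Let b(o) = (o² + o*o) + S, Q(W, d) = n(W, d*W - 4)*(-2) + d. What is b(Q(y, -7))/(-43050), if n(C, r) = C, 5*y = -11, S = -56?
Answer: 177/179375 ≈ 0.00098676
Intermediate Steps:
y = -11/5 (y = (⅕)*(-11) = -11/5 ≈ -2.2000)
Q(W, d) = d - 2*W (Q(W, d) = W*(-2) + d = -2*W + d = d - 2*W)
b(o) = -56 + 2*o² (b(o) = (o² + o*o) - 56 = (o² + o²) - 56 = 2*o² - 56 = -56 + 2*o²)
b(Q(y, -7))/(-43050) = (-56 + 2*(-7 - 2*(-11/5))²)/(-43050) = (-56 + 2*(-7 + 22/5)²)*(-1/43050) = (-56 + 2*(-13/5)²)*(-1/43050) = (-56 + 2*(169/25))*(-1/43050) = (-56 + 338/25)*(-1/43050) = -1062/25*(-1/43050) = 177/179375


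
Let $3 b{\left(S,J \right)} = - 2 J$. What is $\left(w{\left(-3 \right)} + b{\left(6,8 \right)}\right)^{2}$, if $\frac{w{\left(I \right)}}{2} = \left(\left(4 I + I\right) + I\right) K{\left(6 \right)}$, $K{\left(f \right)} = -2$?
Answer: $\frac{40000}{9} \approx 4444.4$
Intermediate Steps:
$b{\left(S,J \right)} = - \frac{2 J}{3}$ ($b{\left(S,J \right)} = \frac{\left(-2\right) J}{3} = - \frac{2 J}{3}$)
$w{\left(I \right)} = - 24 I$ ($w{\left(I \right)} = 2 \left(\left(4 I + I\right) + I\right) \left(-2\right) = 2 \left(5 I + I\right) \left(-2\right) = 2 \cdot 6 I \left(-2\right) = 2 \left(- 12 I\right) = - 24 I$)
$\left(w{\left(-3 \right)} + b{\left(6,8 \right)}\right)^{2} = \left(\left(-24\right) \left(-3\right) - \frac{16}{3}\right)^{2} = \left(72 - \frac{16}{3}\right)^{2} = \left(\frac{200}{3}\right)^{2} = \frac{40000}{9}$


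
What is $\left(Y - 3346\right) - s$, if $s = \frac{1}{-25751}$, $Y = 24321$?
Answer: $\frac{540127226}{25751} \approx 20975.0$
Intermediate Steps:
$s = - \frac{1}{25751} \approx -3.8833 \cdot 10^{-5}$
$\left(Y - 3346\right) - s = \left(24321 - 3346\right) - - \frac{1}{25751} = \left(24321 - 3346\right) + \frac{1}{25751} = 20975 + \frac{1}{25751} = \frac{540127226}{25751}$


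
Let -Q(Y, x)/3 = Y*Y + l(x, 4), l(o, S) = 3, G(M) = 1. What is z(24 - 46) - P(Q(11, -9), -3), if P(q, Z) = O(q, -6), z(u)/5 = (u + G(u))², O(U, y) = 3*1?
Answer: 2202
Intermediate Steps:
O(U, y) = 3
z(u) = 5*(1 + u)² (z(u) = 5*(u + 1)² = 5*(1 + u)²)
Q(Y, x) = -9 - 3*Y² (Q(Y, x) = -3*(Y*Y + 3) = -3*(Y² + 3) = -3*(3 + Y²) = -9 - 3*Y²)
P(q, Z) = 3
z(24 - 46) - P(Q(11, -9), -3) = 5*(1 + (24 - 46))² - 1*3 = 5*(1 - 22)² - 3 = 5*(-21)² - 3 = 5*441 - 3 = 2205 - 3 = 2202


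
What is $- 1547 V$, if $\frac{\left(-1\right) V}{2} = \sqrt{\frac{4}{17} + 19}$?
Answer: $182 \sqrt{5559} \approx 13570.0$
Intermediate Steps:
$V = - \frac{2 \sqrt{5559}}{17}$ ($V = - 2 \sqrt{\frac{4}{17} + 19} = - 2 \sqrt{\frac{327}{17}} = - 2 \frac{\sqrt{5559}}{17} = - \frac{2 \sqrt{5559}}{17} \approx -8.7716$)
$- 1547 V = - 1547 \left(- \frac{2 \sqrt{5559}}{17}\right) = 182 \sqrt{5559}$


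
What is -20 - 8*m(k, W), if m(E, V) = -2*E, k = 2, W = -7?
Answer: 12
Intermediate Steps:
-20 - 8*m(k, W) = -20 - (-16)*2 = -20 - 8*(-4) = -20 + 32 = 12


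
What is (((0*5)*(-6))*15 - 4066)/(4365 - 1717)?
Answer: -2033/1324 ≈ -1.5355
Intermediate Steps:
(((0*5)*(-6))*15 - 4066)/(4365 - 1717) = ((0*(-6))*15 - 4066)/2648 = (0*15 - 4066)*(1/2648) = (0 - 4066)*(1/2648) = -4066*1/2648 = -2033/1324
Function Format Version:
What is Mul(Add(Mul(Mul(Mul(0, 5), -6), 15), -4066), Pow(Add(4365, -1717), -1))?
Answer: Rational(-2033, 1324) ≈ -1.5355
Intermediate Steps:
Mul(Add(Mul(Mul(Mul(0, 5), -6), 15), -4066), Pow(Add(4365, -1717), -1)) = Mul(Add(Mul(Mul(0, -6), 15), -4066), Pow(2648, -1)) = Mul(Add(Mul(0, 15), -4066), Rational(1, 2648)) = Mul(Add(0, -4066), Rational(1, 2648)) = Mul(-4066, Rational(1, 2648)) = Rational(-2033, 1324)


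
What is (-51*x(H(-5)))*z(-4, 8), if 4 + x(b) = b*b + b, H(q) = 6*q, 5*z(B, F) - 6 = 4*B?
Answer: 88332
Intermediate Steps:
z(B, F) = 6/5 + 4*B/5 (z(B, F) = 6/5 + (4*B)/5 = 6/5 + 4*B/5)
x(b) = -4 + b + b² (x(b) = -4 + (b*b + b) = -4 + (b² + b) = -4 + (b + b²) = -4 + b + b²)
(-51*x(H(-5)))*z(-4, 8) = (-51*(-4 + 6*(-5) + (6*(-5))²))*(6/5 + (⅘)*(-4)) = (-51*(-4 - 30 + (-30)²))*(6/5 - 16/5) = -51*(-4 - 30 + 900)*(-2) = -51*866*(-2) = -44166*(-2) = 88332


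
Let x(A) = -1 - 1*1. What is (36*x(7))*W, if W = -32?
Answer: 2304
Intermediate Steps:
x(A) = -2 (x(A) = -1 - 1 = -2)
(36*x(7))*W = (36*(-2))*(-32) = -72*(-32) = 2304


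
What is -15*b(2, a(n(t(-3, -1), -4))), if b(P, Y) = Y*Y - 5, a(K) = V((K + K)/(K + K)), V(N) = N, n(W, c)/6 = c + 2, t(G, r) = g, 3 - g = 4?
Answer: 60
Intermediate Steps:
g = -1 (g = 3 - 1*4 = 3 - 4 = -1)
t(G, r) = -1
n(W, c) = 12 + 6*c (n(W, c) = 6*(c + 2) = 6*(2 + c) = 12 + 6*c)
a(K) = 1 (a(K) = (K + K)/(K + K) = (2*K)/((2*K)) = (2*K)*(1/(2*K)) = 1)
b(P, Y) = -5 + Y² (b(P, Y) = Y² - 5 = -5 + Y²)
-15*b(2, a(n(t(-3, -1), -4))) = -15*(-5 + 1²) = -15*(-5 + 1) = -15*(-4) = 60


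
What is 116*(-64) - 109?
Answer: -7533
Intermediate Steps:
116*(-64) - 109 = -7424 - 109 = -7533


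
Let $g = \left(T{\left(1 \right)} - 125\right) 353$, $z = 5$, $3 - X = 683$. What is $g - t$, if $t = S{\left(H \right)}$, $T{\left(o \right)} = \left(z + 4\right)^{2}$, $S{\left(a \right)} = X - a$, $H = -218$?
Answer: $-15070$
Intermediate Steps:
$X = -680$ ($X = 3 - 683 = -680$)
$S{\left(a \right)} = -680 - a$
$T{\left(o \right)} = 81$ ($T{\left(o \right)} = \left(5 + 4\right)^{2} = 9^{2} = 81$)
$t = -462$ ($t = -680 - -218 = -680 + 218 = -462$)
$g = -15532$ ($g = \left(81 - 125\right) 353 = \left(-44\right) 353 = -15532$)
$g - t = -15532 - -462 = -15532 + 462 = -15070$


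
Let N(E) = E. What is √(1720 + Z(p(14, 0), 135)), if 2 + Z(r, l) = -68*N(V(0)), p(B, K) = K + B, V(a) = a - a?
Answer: √1718 ≈ 41.449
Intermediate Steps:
V(a) = 0
p(B, K) = B + K
Z(r, l) = -2 (Z(r, l) = -2 - 68*0 = -2 + 0 = -2)
√(1720 + Z(p(14, 0), 135)) = √(1720 - 2) = √1718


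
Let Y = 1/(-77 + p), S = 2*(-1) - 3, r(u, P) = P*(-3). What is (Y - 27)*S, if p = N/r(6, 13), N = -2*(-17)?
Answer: 410190/3037 ≈ 135.06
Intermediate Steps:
r(u, P) = -3*P
N = 34
S = -5 (S = -2 - 3 = -5)
p = -34/39 (p = 34/((-3*13)) = 34/(-39) = 34*(-1/39) = -34/39 ≈ -0.87179)
Y = -39/3037 (Y = 1/(-77 - 34/39) = 1/(-3037/39) = -39/3037 ≈ -0.012842)
(Y - 27)*S = (-39/3037 - 27)*(-5) = -82038/3037*(-5) = 410190/3037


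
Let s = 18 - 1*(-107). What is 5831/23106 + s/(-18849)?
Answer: 11891141/48391666 ≈ 0.24573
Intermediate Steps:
s = 125 (s = 18 + 107 = 125)
5831/23106 + s/(-18849) = 5831/23106 + 125/(-18849) = 5831*(1/23106) + 125*(-1/18849) = 5831/23106 - 125/18849 = 11891141/48391666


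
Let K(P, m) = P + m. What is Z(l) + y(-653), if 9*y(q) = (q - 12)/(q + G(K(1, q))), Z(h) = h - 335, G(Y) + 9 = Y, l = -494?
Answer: -9803089/11826 ≈ -828.94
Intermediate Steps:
G(Y) = -9 + Y
Z(h) = -335 + h
y(q) = (-12 + q)/(9*(-8 + 2*q)) (y(q) = ((q - 12)/(q + (-9 + (1 + q))))/9 = ((-12 + q)/(q + (-8 + q)))/9 = ((-12 + q)/(-8 + 2*q))/9 = (-12 + q)/(9*(-8 + 2*q)))
Z(l) + y(-653) = (-335 - 494) + (-12 - 653)/(18*(-4 - 653)) = -829 + (1/18)*(-665)/(-657) = -829 + (1/18)*(-1/657)*(-665) = -829 + 665/11826 = -9803089/11826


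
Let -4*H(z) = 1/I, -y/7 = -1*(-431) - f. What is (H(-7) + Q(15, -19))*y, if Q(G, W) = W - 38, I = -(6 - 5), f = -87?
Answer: 411551/2 ≈ 2.0578e+5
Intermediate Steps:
I = -1 (I = -1*1 = -1)
y = -3626 (y = -7*(-1*(-431) - 1*(-87)) = -7*(431 + 87) = -7*518 = -3626)
Q(G, W) = -38 + W
H(z) = 1/4 (H(z) = -1/4/(-1) = -1/4*(-1) = 1/4)
(H(-7) + Q(15, -19))*y = (1/4 + (-38 - 19))*(-3626) = (1/4 - 57)*(-3626) = -227/4*(-3626) = 411551/2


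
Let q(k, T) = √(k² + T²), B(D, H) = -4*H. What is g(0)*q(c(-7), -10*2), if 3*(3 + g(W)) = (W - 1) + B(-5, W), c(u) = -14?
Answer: -20*√149/3 ≈ -81.377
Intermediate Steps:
g(W) = -10/3 - W (g(W) = -3 + ((W - 1) - 4*W)/3 = -3 + ((-1 + W) - 4*W)/3 = -3 + (-1 - 3*W)/3 = -3 + (-⅓ - W) = -10/3 - W)
q(k, T) = √(T² + k²)
g(0)*q(c(-7), -10*2) = (-10/3 - 1*0)*√((-10*2)² + (-14)²) = (-10/3 + 0)*√((-20)² + 196) = -10*√(400 + 196)/3 = -20*√149/3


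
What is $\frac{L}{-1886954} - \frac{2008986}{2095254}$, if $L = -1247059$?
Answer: $- \frac{28046638349}{94134474198} \approx -0.29794$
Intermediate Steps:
$\frac{L}{-1886954} - \frac{2008986}{2095254} = - \frac{1247059}{-1886954} - \frac{2008986}{2095254} = \left(-1247059\right) \left(- \frac{1}{1886954}\right) - \frac{47833}{49887} = \frac{1247059}{1886954} - \frac{47833}{49887} = - \frac{28046638349}{94134474198}$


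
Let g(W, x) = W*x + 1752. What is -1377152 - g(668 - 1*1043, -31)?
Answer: -1390529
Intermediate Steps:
g(W, x) = 1752 + W*x
-1377152 - g(668 - 1*1043, -31) = -1377152 - (1752 + (668 - 1*1043)*(-31)) = -1377152 - (1752 + (668 - 1043)*(-31)) = -1377152 - (1752 - 375*(-31)) = -1377152 - (1752 + 11625) = -1377152 - 1*13377 = -1377152 - 13377 = -1390529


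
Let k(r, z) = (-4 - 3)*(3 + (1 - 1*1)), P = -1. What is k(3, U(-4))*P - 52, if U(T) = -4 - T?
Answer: -31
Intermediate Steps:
k(r, z) = -21 (k(r, z) = -7*(3 + (1 - 1)) = -7*(3 + 0) = -7*3 = -21)
k(3, U(-4))*P - 52 = -21*(-1) - 52 = 21 - 52 = -31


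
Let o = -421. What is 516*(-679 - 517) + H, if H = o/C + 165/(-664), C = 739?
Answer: -302826568135/490696 ≈ -6.1714e+5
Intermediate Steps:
H = -401479/490696 (H = -421/739 + 165/(-664) = -421*1/739 + 165*(-1/664) = -421/739 - 165/664 = -401479/490696 ≈ -0.81818)
516*(-679 - 517) + H = 516*(-679 - 517) - 401479/490696 = 516*(-1196) - 401479/490696 = -617136 - 401479/490696 = -302826568135/490696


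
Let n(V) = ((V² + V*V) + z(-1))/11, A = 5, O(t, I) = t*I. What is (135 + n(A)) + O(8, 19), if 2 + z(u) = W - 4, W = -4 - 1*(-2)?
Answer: 3199/11 ≈ 290.82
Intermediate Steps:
W = -2 (W = -4 + 2 = -2)
z(u) = -8 (z(u) = -2 + (-2 - 4) = -2 - 6 = -8)
O(t, I) = I*t
n(V) = -8/11 + 2*V²/11 (n(V) = ((V² + V*V) - 8)/11 = ((V² + V²) - 8)*(1/11) = (2*V² - 8)*(1/11) = (-8 + 2*V²)*(1/11) = -8/11 + 2*V²/11)
(135 + n(A)) + O(8, 19) = (135 + (-8/11 + (2/11)*5²)) + 19*8 = (135 + (-8/11 + (2/11)*25)) + 152 = (135 + (-8/11 + 50/11)) + 152 = (135 + 42/11) + 152 = 1527/11 + 152 = 3199/11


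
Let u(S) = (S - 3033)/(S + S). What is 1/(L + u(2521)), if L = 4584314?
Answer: 2521/11557055338 ≈ 2.1814e-7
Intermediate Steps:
u(S) = (-3033 + S)/(2*S) (u(S) = (-3033 + S)/((2*S)) = (-3033 + S)*(1/(2*S)) = (-3033 + S)/(2*S))
1/(L + u(2521)) = 1/(4584314 + (1/2)*(-3033 + 2521)/2521) = 1/(4584314 + (1/2)*(1/2521)*(-512)) = 1/(4584314 - 256/2521) = 1/(11557055338/2521) = 2521/11557055338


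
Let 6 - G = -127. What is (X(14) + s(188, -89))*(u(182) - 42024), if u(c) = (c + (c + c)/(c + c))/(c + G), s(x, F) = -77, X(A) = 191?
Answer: -167673442/35 ≈ -4.7907e+6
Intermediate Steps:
G = 133 (G = 6 - 1*(-127) = 6 + 127 = 133)
u(c) = (1 + c)/(133 + c) (u(c) = (c + (c + c)/(c + c))/(c + 133) = (c + (2*c)/((2*c)))/(133 + c) = (c + (2*c)*(1/(2*c)))/(133 + c) = (c + 1)/(133 + c) = (1 + c)/(133 + c))
(X(14) + s(188, -89))*(u(182) - 42024) = (191 - 77)*((1 + 182)/(133 + 182) - 42024) = 114*(183/315 - 42024) = 114*((1/315)*183 - 42024) = 114*(61/105 - 42024) = 114*(-4412459/105) = -167673442/35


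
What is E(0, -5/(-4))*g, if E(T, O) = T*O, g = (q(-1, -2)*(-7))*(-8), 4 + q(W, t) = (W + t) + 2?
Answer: 0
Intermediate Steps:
q(W, t) = -2 + W + t (q(W, t) = -4 + ((W + t) + 2) = -4 + (2 + W + t) = -2 + W + t)
g = -280 (g = ((-2 - 1 - 2)*(-7))*(-8) = -5*(-7)*(-8) = 35*(-8) = -280)
E(T, O) = O*T
E(0, -5/(-4))*g = (-5/(-4)*0)*(-280) = (-5*(-¼)*0)*(-280) = ((5/4)*0)*(-280) = 0*(-280) = 0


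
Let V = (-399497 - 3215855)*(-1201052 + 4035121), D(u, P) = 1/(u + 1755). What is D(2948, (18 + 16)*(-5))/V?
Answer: -1/48187676499335464 ≈ -2.0752e-17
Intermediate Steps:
D(u, P) = 1/(1755 + u)
V = -10246157027288 (V = -3615352*2834069 = -10246157027288)
D(2948, (18 + 16)*(-5))/V = 1/((1755 + 2948)*(-10246157027288)) = -1/10246157027288/4703 = (1/4703)*(-1/10246157027288) = -1/48187676499335464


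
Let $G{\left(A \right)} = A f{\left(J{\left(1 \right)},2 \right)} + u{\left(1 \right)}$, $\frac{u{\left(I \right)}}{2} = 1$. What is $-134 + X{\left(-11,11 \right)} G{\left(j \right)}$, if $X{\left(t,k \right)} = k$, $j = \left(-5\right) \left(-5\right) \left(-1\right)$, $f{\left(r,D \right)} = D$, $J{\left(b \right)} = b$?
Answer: $-662$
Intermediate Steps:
$u{\left(I \right)} = 2$ ($u{\left(I \right)} = 2 \cdot 1 = 2$)
$j = -25$ ($j = 25 \left(-1\right) = -25$)
$G{\left(A \right)} = 2 + 2 A$ ($G{\left(A \right)} = A 2 + 2 = 2 A + 2 = 2 + 2 A$)
$-134 + X{\left(-11,11 \right)} G{\left(j \right)} = -134 + 11 \left(2 + 2 \left(-25\right)\right) = -134 + 11 \left(2 - 50\right) = -134 + 11 \left(-48\right) = -134 - 528 = -662$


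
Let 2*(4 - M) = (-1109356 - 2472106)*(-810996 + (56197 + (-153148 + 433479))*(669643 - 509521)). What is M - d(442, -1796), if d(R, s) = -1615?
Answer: 96493048236083639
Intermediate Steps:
M = 96493048236082024 (M = 4 - (-1109356 - 2472106)*(-810996 + (56197 + (-153148 + 433479))*(669643 - 509521))/2 = 4 - (-1790731)*(-810996 + (56197 + 280331)*160122) = 4 - (-1790731)*(-810996 + 336528*160122) = 4 - (-1790731)*(-810996 + 53885536416) = 4 - (-1790731)*53884725420 = 4 - 1/2*(-192986096472164040) = 4 + 96493048236082020 = 96493048236082024)
M - d(442, -1796) = 96493048236082024 - 1*(-1615) = 96493048236082024 + 1615 = 96493048236083639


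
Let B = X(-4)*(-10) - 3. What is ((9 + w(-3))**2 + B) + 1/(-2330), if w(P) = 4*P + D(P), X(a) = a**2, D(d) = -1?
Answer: -342511/2330 ≈ -147.00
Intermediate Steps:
w(P) = -1 + 4*P (w(P) = 4*P - 1 = -1 + 4*P)
B = -163 (B = (-4)**2*(-10) - 3 = 16*(-10) - 3 = -160 - 3 = -163)
((9 + w(-3))**2 + B) + 1/(-2330) = ((9 + (-1 + 4*(-3)))**2 - 163) + 1/(-2330) = ((9 + (-1 - 12))**2 - 163) - 1/2330 = ((9 - 13)**2 - 163) - 1/2330 = ((-4)**2 - 163) - 1/2330 = (16 - 163) - 1/2330 = -147 - 1/2330 = -342511/2330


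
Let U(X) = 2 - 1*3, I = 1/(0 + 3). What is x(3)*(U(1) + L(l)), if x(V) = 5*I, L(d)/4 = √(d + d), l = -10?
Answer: -5/3 + 40*I*√5/3 ≈ -1.6667 + 29.814*I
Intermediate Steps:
I = ⅓ (I = 1/3 = ⅓ ≈ 0.33333)
U(X) = -1 (U(X) = 2 - 3 = -1)
L(d) = 4*√2*√d (L(d) = 4*√(d + d) = 4*√(2*d) = 4*(√2*√d) = 4*√2*√d)
x(V) = 5/3 (x(V) = 5*(⅓) = 5/3)
x(3)*(U(1) + L(l)) = 5*(-1 + 4*√2*√(-10))/3 = 5*(-1 + 4*√2*(I*√10))/3 = 5*(-1 + 8*I*√5)/3 = -5/3 + 40*I*√5/3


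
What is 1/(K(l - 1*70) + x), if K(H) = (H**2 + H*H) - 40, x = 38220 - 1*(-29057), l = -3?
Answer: 1/77895 ≈ 1.2838e-5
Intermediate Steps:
x = 67277 (x = 38220 + 29057 = 67277)
K(H) = -40 + 2*H**2 (K(H) = (H**2 + H**2) - 40 = 2*H**2 - 40 = -40 + 2*H**2)
1/(K(l - 1*70) + x) = 1/((-40 + 2*(-3 - 1*70)**2) + 67277) = 1/((-40 + 2*(-3 - 70)**2) + 67277) = 1/((-40 + 2*(-73)**2) + 67277) = 1/((-40 + 2*5329) + 67277) = 1/((-40 + 10658) + 67277) = 1/(10618 + 67277) = 1/77895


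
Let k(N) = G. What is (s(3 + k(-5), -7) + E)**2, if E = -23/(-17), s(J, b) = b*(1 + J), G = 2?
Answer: 477481/289 ≈ 1652.2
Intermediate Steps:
k(N) = 2
E = 23/17 (E = -23*(-1/17) = 23/17 ≈ 1.3529)
(s(3 + k(-5), -7) + E)**2 = (-7*(1 + (3 + 2)) + 23/17)**2 = (-7*(1 + 5) + 23/17)**2 = (-7*6 + 23/17)**2 = (-42 + 23/17)**2 = (-691/17)**2 = 477481/289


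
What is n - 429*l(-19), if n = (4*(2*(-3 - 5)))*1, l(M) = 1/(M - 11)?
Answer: -497/10 ≈ -49.700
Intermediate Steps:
l(M) = 1/(-11 + M)
n = -64 (n = (4*(2*(-8)))*1 = (4*(-16))*1 = -64*1 = -64)
n - 429*l(-19) = -64 - 429/(-11 - 19) = -64 - 429/(-30) = -64 - 429*(-1/30) = -64 + 143/10 = -497/10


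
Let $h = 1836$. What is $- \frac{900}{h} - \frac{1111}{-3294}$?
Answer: $- \frac{8563}{55998} \approx -0.15292$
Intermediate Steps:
$- \frac{900}{h} - \frac{1111}{-3294} = - \frac{900}{1836} - \frac{1111}{-3294} = \left(-900\right) \frac{1}{1836} - - \frac{1111}{3294} = - \frac{25}{51} + \frac{1111}{3294} = - \frac{8563}{55998}$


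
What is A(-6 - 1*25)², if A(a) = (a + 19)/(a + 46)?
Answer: 16/25 ≈ 0.64000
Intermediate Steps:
A(a) = (19 + a)/(46 + a)
A(-6 - 1*25)² = ((19 + (-6 - 1*25))/(46 + (-6 - 1*25)))² = ((19 + (-6 - 25))/(46 + (-6 - 25)))² = ((19 - 31)/(46 - 31))² = (-12/15)² = ((1/15)*(-12))² = (-⅘)² = 16/25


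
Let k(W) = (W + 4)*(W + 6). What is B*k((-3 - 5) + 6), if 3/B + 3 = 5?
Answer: 12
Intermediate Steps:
B = 3/2 (B = 3/(-3 + 5) = 3/2 ≈ 1.5000)
k(W) = (4 + W)*(6 + W)
B*k((-3 - 5) + 6) = 3*(24 + ((-3 - 5) + 6)**2 + 10*((-3 - 5) + 6))/2 = 3*(24 + (-8 + 6)**2 + 10*(-8 + 6))/2 = 3*(24 + (-2)**2 + 10*(-2))/2 = 3*(24 + 4 - 20)/2 = (3/2)*8 = 12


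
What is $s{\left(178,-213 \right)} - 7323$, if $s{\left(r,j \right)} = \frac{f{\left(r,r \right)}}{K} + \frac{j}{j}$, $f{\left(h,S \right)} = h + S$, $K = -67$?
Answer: $- \frac{490930}{67} \approx -7327.3$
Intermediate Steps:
$f{\left(h,S \right)} = S + h$
$s{\left(r,j \right)} = 1 - \frac{2 r}{67}$ ($s{\left(r,j \right)} = \frac{r + r}{-67} + \frac{j}{j} = 2 r \left(- \frac{1}{67}\right) + 1 = - \frac{2 r}{67} + 1 = 1 - \frac{2 r}{67}$)
$s{\left(178,-213 \right)} - 7323 = \left(1 - \frac{356}{67}\right) - 7323 = - \frac{289}{67} - 7323 = - \frac{490930}{67}$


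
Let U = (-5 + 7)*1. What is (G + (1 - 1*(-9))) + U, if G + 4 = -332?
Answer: -324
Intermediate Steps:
G = -336 (G = -4 - 332 = -336)
U = 2 (U = 2*1 = 2)
(G + (1 - 1*(-9))) + U = (-336 + (1 - 1*(-9))) + 2 = (-336 + (1 + 9)) + 2 = (-336 + 10) + 2 = -326 + 2 = -324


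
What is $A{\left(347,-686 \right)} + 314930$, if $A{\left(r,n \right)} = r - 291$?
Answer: $314986$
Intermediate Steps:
$A{\left(r,n \right)} = -291 + r$ ($A{\left(r,n \right)} = r - 291 = -291 + r$)
$A{\left(347,-686 \right)} + 314930 = \left(-291 + 347\right) + 314930 = 56 + 314930 = 314986$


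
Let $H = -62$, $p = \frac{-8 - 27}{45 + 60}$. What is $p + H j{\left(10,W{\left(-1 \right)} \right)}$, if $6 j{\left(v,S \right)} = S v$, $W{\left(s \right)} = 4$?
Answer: $- \frac{1241}{3} \approx -413.67$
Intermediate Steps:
$j{\left(v,S \right)} = \frac{S v}{6}$
$p = - \frac{1}{3}$ ($p = - \frac{35}{105} = \left(-35\right) \frac{1}{105} = - \frac{1}{3} \approx -0.33333$)
$p + H j{\left(10,W{\left(-1 \right)} \right)} = - \frac{1}{3} - 62 \cdot \frac{1}{6} \cdot 4 \cdot 10 = - \frac{1}{3} - \frac{1240}{3} = - \frac{1241}{3}$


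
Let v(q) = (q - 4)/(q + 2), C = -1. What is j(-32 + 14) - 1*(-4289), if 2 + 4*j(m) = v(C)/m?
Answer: 308777/72 ≈ 4288.6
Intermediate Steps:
v(q) = (-4 + q)/(2 + q)
j(m) = -½ - 5/(4*m) (j(m) = -½ + (((-4 - 1)/(2 - 1))/m)/4 = -½ + ((-5/1)/m)/4 = -½ + ((1*(-5))/m)/4 = -½ + (-5/m)/4 = -½ - 5/(4*m))
j(-32 + 14) - 1*(-4289) = (-5 - 2*(-32 + 14))/(4*(-32 + 14)) - 1*(-4289) = (¼)*(-5 - 2*(-18))/(-18) + 4289 = (¼)*(-1/18)*(-5 + 36) + 4289 = (¼)*(-1/18)*31 + 4289 = -31/72 + 4289 = 308777/72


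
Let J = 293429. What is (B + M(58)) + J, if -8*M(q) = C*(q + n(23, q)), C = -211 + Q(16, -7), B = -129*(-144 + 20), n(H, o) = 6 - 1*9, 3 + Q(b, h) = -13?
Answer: 2487885/8 ≈ 3.1099e+5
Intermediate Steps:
Q(b, h) = -16 (Q(b, h) = -3 - 13 = -16)
n(H, o) = -3 (n(H, o) = 6 - 9 = -3)
B = 15996 (B = -129*(-124) = 15996)
C = -227 (C = -211 - 16 = -227)
M(q) = -681/8 + 227*q/8 (M(q) = -(-227)*(q - 3)/8 = -(-227)*(-3 + q)/8 = -(681 - 227*q)/8 = -681/8 + 227*q/8)
(B + M(58)) + J = (15996 + (-681/8 + (227/8)*58)) + 293429 = (15996 + (-681/8 + 6583/4)) + 293429 = (15996 + 12485/8) + 293429 = 140453/8 + 293429 = 2487885/8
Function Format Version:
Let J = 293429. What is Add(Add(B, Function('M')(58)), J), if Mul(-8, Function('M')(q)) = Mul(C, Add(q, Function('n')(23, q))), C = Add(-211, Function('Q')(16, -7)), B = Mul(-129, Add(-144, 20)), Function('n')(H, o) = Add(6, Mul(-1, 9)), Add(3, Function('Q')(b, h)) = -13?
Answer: Rational(2487885, 8) ≈ 3.1099e+5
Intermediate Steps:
Function('Q')(b, h) = -16 (Function('Q')(b, h) = Add(-3, -13) = -16)
Function('n')(H, o) = -3 (Function('n')(H, o) = Add(6, -9) = -3)
B = 15996 (B = Mul(-129, -124) = 15996)
C = -227 (C = Add(-211, -16) = -227)
Function('M')(q) = Add(Rational(-681, 8), Mul(Rational(227, 8), q)) (Function('M')(q) = Mul(Rational(-1, 8), Mul(-227, Add(q, -3))) = Mul(Rational(-1, 8), Mul(-227, Add(-3, q))) = Mul(Rational(-1, 8), Add(681, Mul(-227, q))) = Add(Rational(-681, 8), Mul(Rational(227, 8), q)))
Add(Add(B, Function('M')(58)), J) = Add(Add(15996, Add(Rational(-681, 8), Mul(Rational(227, 8), 58))), 293429) = Add(Add(15996, Add(Rational(-681, 8), Rational(6583, 4))), 293429) = Add(Add(15996, Rational(12485, 8)), 293429) = Add(Rational(140453, 8), 293429) = Rational(2487885, 8)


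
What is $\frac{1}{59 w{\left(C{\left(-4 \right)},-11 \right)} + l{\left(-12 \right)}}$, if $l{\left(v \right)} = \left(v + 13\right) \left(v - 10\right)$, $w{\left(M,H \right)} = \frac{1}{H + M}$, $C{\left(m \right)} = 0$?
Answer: $- \frac{11}{301} \approx -0.036545$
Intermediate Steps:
$l{\left(v \right)} = \left(-10 + v\right) \left(13 + v\right)$ ($l{\left(v \right)} = \left(13 + v\right) \left(-10 + v\right) = \left(-10 + v\right) \left(13 + v\right)$)
$\frac{1}{59 w{\left(C{\left(-4 \right)},-11 \right)} + l{\left(-12 \right)}} = \frac{1}{\frac{59}{-11 + 0} + \left(-130 + \left(-12\right)^{2} + 3 \left(-12\right)\right)} = \frac{1}{\frac{59}{-11} - 22} = \frac{1}{59 \left(- \frac{1}{11}\right) - 22} = \frac{1}{- \frac{59}{11} - 22} = \frac{1}{- \frac{301}{11}} = - \frac{11}{301}$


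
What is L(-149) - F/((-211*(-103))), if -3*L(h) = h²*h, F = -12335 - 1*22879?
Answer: 71891761259/65199 ≈ 1.1027e+6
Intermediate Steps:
F = -35214 (F = -12335 - 22879 = -35214)
L(h) = -h³/3 (L(h) = -h²*h/3 = -h³/3)
L(-149) - F/((-211*(-103))) = -⅓*(-149)³ - (-35214)/((-211*(-103))) = -⅓*(-3307949) - (-35214)/21733 = 3307949/3 - (-35214)/21733 = 3307949/3 - 1*(-35214/21733) = 3307949/3 + 35214/21733 = 71891761259/65199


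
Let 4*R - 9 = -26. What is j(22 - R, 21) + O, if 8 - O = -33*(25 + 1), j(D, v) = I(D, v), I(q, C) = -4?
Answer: 862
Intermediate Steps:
R = -17/4 (R = 9/4 + (¼)*(-26) = 9/4 - 13/2 = -17/4 ≈ -4.2500)
j(D, v) = -4
O = 866 (O = 8 - (-33)*(25 + 1) = 8 - (-33)*26 = 8 - 1*(-858) = 8 + 858 = 866)
j(22 - R, 21) + O = -4 + 866 = 862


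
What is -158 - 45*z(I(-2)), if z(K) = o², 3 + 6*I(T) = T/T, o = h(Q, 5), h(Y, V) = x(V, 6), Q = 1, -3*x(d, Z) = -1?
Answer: -163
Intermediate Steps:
x(d, Z) = ⅓ (x(d, Z) = -⅓*(-1) = ⅓)
h(Y, V) = ⅓
o = ⅓ ≈ 0.33333
I(T) = -⅓ (I(T) = -½ + (T/T)/6 = -½ + (⅙)*1 = -½ + ⅙ = -⅓)
z(K) = ⅑ (z(K) = (⅓)² = ⅑)
-158 - 45*z(I(-2)) = -158 - 45*⅑ = -158 - 5 = -163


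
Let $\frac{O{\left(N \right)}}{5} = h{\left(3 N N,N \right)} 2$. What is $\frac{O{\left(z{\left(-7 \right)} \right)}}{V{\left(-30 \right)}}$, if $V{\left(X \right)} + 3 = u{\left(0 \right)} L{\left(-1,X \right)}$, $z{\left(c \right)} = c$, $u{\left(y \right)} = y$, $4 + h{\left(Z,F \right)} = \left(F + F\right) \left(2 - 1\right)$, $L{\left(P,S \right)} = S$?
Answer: $60$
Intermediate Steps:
$h{\left(Z,F \right)} = -4 + 2 F$ ($h{\left(Z,F \right)} = -4 + \left(F + F\right) \left(2 - 1\right) = -4 + 2 F 1 = -4 + 2 F$)
$O{\left(N \right)} = -40 + 20 N$ ($O{\left(N \right)} = 5 \left(-4 + 2 N\right) 2 = 5 \left(-8 + 4 N\right) = -40 + 20 N$)
$V{\left(X \right)} = -3$ ($V{\left(X \right)} = -3 + 0 X = -3 + 0 = -3$)
$\frac{O{\left(z{\left(-7 \right)} \right)}}{V{\left(-30 \right)}} = \frac{-40 + 20 \left(-7\right)}{-3} = \left(-40 - 140\right) \left(- \frac{1}{3}\right) = \left(-180\right) \left(- \frac{1}{3}\right) = 60$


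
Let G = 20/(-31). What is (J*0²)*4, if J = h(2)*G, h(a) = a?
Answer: 0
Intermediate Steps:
G = -20/31 (G = 20*(-1/31) = -20/31 ≈ -0.64516)
J = -40/31 (J = 2*(-20/31) = -40/31 ≈ -1.2903)
(J*0²)*4 = -40/31*0²*4 = -40/31*0*4 = 0*4 = 0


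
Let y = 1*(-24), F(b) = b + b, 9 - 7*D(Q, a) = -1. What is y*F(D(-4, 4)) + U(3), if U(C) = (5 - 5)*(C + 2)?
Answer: -480/7 ≈ -68.571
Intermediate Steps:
D(Q, a) = 10/7 (D(Q, a) = 9/7 - 1/7*(-1) = 9/7 + 1/7 = 10/7)
F(b) = 2*b
y = -24
U(C) = 0 (U(C) = 0*(2 + C) = 0)
y*F(D(-4, 4)) + U(3) = -48*10/7 + 0 = -24*20/7 + 0 = -480/7 + 0 = -480/7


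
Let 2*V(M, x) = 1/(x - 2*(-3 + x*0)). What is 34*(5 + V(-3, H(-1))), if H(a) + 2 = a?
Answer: 527/3 ≈ 175.67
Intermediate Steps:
H(a) = -2 + a
V(M, x) = 1/(2*(6 + x)) (V(M, x) = 1/(2*(x - 2*(-3 + x*0))) = 1/(2*(x - 2*(-3 + 0))) = 1/(2*(x - 2*(-3))) = 1/(2*(x + 6)) = 1/(2*(6 + x)))
34*(5 + V(-3, H(-1))) = 34*(5 + 1/(2*(6 + (-2 - 1)))) = 34*(5 + 1/(2*(6 - 3))) = 34*(5 + (1/2)/3) = 34*(5 + (1/2)*(1/3)) = 34*(5 + 1/6) = 34*(31/6) = 527/3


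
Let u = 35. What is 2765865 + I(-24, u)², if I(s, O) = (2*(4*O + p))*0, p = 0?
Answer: 2765865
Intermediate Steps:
I(s, O) = 0 (I(s, O) = (2*(4*O + 0))*0 = (2*(4*O))*0 = (8*O)*0 = 0)
2765865 + I(-24, u)² = 2765865 + 0² = 2765865 + 0 = 2765865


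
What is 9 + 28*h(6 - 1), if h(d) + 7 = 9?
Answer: 65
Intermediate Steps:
h(d) = 2 (h(d) = -7 + 9 = 2)
9 + 28*h(6 - 1) = 9 + 28*2 = 9 + 56 = 65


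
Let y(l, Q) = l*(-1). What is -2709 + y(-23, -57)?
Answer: -2686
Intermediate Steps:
y(l, Q) = -l
-2709 + y(-23, -57) = -2709 - 1*(-23) = -2709 + 23 = -2686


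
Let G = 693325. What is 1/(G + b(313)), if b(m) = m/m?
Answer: 1/693326 ≈ 1.4423e-6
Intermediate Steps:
b(m) = 1
1/(G + b(313)) = 1/(693325 + 1) = 1/693326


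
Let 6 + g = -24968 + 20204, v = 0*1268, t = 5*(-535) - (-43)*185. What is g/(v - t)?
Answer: 159/176 ≈ 0.90341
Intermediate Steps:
t = 5280 (t = -2675 - 1*(-7955) = -2675 + 7955 = 5280)
v = 0
g = -4770 (g = -6 + (-24968 + 20204) = -6 - 4764 = -4770)
g/(v - t) = -4770/(0 - 1*5280) = -4770/(0 - 5280) = -4770/(-5280) = -4770*(-1/5280) = 159/176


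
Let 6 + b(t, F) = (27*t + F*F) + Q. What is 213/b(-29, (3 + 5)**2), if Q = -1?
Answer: 71/1102 ≈ 0.064428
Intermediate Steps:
b(t, F) = -7 + F**2 + 27*t (b(t, F) = -6 + ((27*t + F*F) - 1) = -6 + ((27*t + F**2) - 1) = -6 + ((F**2 + 27*t) - 1) = -6 + (-1 + F**2 + 27*t) = -7 + F**2 + 27*t)
213/b(-29, (3 + 5)**2) = 213/(-7 + ((3 + 5)**2)**2 + 27*(-29)) = 213/(-7 + (8**2)**2 - 783) = 213/(-7 + 64**2 - 783) = 213/(-7 + 4096 - 783) = 213/3306 = 213*(1/3306) = 71/1102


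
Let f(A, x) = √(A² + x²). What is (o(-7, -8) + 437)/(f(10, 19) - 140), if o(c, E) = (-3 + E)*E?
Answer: -73500/19139 - 525*√461/19139 ≈ -4.4293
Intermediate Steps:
o(c, E) = E*(-3 + E)
(o(-7, -8) + 437)/(f(10, 19) - 140) = (-8*(-3 - 8) + 437)/(√(10² + 19²) - 140) = (-8*(-11) + 437)/(√(100 + 361) - 140) = (88 + 437)/(√461 - 140) = 525/(-140 + √461)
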